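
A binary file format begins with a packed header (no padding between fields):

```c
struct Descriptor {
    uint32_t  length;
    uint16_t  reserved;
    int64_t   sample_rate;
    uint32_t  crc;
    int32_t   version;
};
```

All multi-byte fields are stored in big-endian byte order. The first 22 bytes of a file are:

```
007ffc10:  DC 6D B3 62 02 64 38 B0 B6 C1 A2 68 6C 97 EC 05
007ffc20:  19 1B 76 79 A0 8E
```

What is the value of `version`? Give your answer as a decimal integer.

`version` follows `length` (4 B), `reserved` (2 B), `sample_rate` (8 B), `crc` (4 B), so it starts at offset 4 + 2 + 8 + 4 = 18 and occupies 4 bytes.
Bytes at offsets 18..21: 76 79 A0 8E.
Big-endian: lowest address holds the most-significant byte.
The bytes are already most-significant first: 0x7679A08E.
0x7679A08E = 1987682446.

1987682446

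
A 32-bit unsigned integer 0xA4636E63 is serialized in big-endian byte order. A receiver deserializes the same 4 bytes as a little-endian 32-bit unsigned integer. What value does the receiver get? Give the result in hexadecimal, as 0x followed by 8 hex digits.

0x636E63A4

Stored big-endian, the bytes at ascending addresses are A4 63 6E 63.
Read back as little-endian, the first byte is least significant, giving 0x636E63A4.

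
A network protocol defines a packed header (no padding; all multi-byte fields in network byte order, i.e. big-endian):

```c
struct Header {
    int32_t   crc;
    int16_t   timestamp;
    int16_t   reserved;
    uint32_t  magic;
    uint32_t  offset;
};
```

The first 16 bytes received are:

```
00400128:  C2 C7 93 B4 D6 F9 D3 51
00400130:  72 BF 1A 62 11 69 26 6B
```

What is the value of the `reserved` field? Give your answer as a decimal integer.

`reserved` follows `crc` (4 B), `timestamp` (2 B), so it starts at offset 4 + 2 = 6 and occupies 2 bytes.
Bytes at offsets 6..7: D3 51.
Big-endian: lowest address holds the most-significant byte.
The bytes are already most-significant first: 0xD351.
Top bit is set, so as a signed 16-bit value this is 0xD351 − 2^16 = -11439.

-11439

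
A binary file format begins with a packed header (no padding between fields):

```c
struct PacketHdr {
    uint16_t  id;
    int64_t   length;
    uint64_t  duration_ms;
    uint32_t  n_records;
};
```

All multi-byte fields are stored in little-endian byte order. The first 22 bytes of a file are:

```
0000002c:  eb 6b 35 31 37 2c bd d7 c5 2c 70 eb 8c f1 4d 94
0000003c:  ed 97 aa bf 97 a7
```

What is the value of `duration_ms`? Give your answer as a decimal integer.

`duration_ms` follows `id` (2 B), `length` (8 B), so it starts at offset 2 + 8 = 10 and occupies 8 bytes.
Bytes at offsets 10..17: 70 EB 8C F1 4D 94 ED 97.
In little-endian order the low byte comes first in memory.
Reassemble most-significant byte first: 97 ED 94 4D F1 8C EB 70 → 0x97ED944DF18CEB70.
0x97ED944DF18CEB70 = 10947569331693480816.

10947569331693480816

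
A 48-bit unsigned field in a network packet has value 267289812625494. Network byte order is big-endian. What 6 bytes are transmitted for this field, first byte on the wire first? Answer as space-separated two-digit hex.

F3 19 42 55 68 56

267289812625494 in hexadecimal, padded to 48 bits, is 0xF31942556856.
Split into bytes (most-significant first): F3 19 42 55 68 56.
Big-endian stores the most-significant byte at the lowest address.
So the memory order matches the most-significant-first order: F3 19 42 55 68 56.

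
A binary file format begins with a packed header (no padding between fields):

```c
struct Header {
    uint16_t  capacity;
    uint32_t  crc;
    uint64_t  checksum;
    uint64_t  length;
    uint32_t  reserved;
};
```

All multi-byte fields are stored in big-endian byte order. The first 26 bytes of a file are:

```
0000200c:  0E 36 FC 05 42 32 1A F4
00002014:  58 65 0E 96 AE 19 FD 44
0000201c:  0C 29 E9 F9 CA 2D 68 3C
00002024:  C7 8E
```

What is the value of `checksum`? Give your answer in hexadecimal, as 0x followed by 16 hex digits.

0x1AF458650E96AE19

`checksum` follows `capacity` (2 B), `crc` (4 B), so it starts at offset 2 + 4 = 6 and occupies 8 bytes.
Bytes at offsets 6..13: 1A F4 58 65 0E 96 AE 19.
Big-endian stores the most-significant byte at the lowest address.
The bytes are already most-significant first: 0x1AF458650E96AE19.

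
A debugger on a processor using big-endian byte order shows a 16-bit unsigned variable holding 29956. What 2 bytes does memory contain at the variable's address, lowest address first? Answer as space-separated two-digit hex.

29956 in hexadecimal, padded to 16 bits, is 0x7504.
Split into bytes (most-significant first): 75 04.
Big-endian: lowest address holds the most-significant byte.
So the memory order matches the most-significant-first order: 75 04.

75 04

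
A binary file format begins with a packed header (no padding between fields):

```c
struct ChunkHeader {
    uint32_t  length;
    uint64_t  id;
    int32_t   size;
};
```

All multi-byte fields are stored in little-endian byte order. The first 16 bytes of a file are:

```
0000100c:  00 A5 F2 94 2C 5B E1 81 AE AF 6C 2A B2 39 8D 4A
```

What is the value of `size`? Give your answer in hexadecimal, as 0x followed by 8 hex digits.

0x4A8D39B2

`size` follows `length` (4 B), `id` (8 B), so it starts at offset 4 + 8 = 12 and occupies 4 bytes.
Bytes at offsets 12..15: B2 39 8D 4A.
In little-endian order the low byte comes first in memory.
Reassemble most-significant byte first: 4A 8D 39 B2 → 0x4A8D39B2.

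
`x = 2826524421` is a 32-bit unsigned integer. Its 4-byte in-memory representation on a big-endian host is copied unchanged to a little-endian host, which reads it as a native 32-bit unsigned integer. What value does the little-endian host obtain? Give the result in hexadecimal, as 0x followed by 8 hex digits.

2826524421 in 32-bit hexadecimal is 0xA8795705.
Stored big-endian, the bytes at ascending addresses are A8 79 57 05.
Read back as little-endian, the first byte is least significant, giving 0x055779A8.

0x055779A8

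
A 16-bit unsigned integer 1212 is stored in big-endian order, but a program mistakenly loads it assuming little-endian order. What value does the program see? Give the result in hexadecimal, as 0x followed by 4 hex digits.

1212 in 16-bit hexadecimal is 0x04BC.
Stored big-endian, the bytes at ascending addresses are 04 BC.
Read back as little-endian, the first byte is least significant, giving 0xBC04.

0xBC04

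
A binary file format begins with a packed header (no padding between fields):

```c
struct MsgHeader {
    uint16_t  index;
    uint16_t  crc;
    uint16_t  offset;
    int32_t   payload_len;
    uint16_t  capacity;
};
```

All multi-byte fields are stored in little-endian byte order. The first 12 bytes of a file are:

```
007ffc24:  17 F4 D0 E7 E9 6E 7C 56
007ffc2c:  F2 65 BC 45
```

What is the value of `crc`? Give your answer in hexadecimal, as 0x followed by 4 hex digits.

0xE7D0

`crc` follows `index` (2 bytes), so it starts at byte offset 2 and occupies 2 bytes.
Bytes at offsets 2..3: D0 E7.
Little-endian stores the least-significant byte at the lowest address.
Reassemble most-significant byte first: E7 D0 → 0xE7D0.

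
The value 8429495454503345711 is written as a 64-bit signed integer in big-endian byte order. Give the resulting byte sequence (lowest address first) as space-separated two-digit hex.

8429495454503345711 in hexadecimal, padded to 64 bits, is 0x74FB957459711E2F.
Split into bytes (most-significant first): 74 FB 95 74 59 71 1E 2F.
Big-endian stores the most-significant byte at the lowest address.
So the memory order matches the most-significant-first order: 74 FB 95 74 59 71 1E 2F.

74 FB 95 74 59 71 1E 2F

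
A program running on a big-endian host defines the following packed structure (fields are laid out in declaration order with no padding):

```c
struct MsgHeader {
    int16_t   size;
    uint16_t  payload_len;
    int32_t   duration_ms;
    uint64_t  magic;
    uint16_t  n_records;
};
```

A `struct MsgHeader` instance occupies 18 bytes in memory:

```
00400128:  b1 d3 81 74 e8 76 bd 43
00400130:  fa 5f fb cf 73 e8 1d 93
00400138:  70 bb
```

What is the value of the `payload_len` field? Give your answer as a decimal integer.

33140

`payload_len` follows `size` (2 bytes), so it starts at byte offset 2 and occupies 2 bytes.
Bytes at offsets 2..3: 81 74.
Big-endian stores the most-significant byte at the lowest address.
The bytes are already most-significant first: 0x8174.
0x8174 = 33140.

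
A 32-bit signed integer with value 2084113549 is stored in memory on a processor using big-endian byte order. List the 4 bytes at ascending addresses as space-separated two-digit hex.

2084113549 in hexadecimal, padded to 32 bits, is 0x7C390C8D.
Split into bytes (most-significant first): 7C 39 0C 8D.
In big-endian order the high byte comes first in memory.
So the memory order matches the most-significant-first order: 7C 39 0C 8D.

7C 39 0C 8D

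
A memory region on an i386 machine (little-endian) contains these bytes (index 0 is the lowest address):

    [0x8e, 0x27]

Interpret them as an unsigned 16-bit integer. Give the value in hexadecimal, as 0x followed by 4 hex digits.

In little-endian order the low byte comes first in memory.
Reassemble most-significant byte first: 27 8E → 0x278E.

0x278E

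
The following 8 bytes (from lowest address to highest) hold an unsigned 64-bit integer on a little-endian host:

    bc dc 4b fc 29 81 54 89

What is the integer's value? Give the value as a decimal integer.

9895676298566294716

Little-endian stores the least-significant byte at the lowest address.
Reassemble most-significant byte first: 89 54 81 29 FC 4B DC BC → 0x89548129FC4BDCBC.
0x89548129FC4BDCBC = 9895676298566294716.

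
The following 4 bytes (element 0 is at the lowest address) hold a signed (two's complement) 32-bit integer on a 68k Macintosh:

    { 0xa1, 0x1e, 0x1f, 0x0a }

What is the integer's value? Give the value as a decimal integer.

-1591861494

In big-endian order the high byte comes first in memory.
The bytes are already most-significant first: 0xA11E1F0A.
Top bit is set, so as a signed 32-bit value this is 0xA11E1F0A − 2^32 = -1591861494.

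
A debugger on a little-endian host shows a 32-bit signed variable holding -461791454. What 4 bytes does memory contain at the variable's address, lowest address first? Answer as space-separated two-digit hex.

22 9F 79 E4

Two's complement of -461791454 in 32 bits: 461791454 = 0x1B8660DE; invert → 0xE4799F21; add 1 → 0xE4799F22.
Split into bytes (most-significant first): E4 79 9F 22.
Little-endian: lowest address holds the least-significant byte.
So at ascending addresses the bytes are 22 9F 79 E4.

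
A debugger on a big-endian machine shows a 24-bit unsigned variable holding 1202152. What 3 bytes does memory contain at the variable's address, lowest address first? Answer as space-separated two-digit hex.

12 57 E8

1202152 in hexadecimal, padded to 24 bits, is 0x1257E8.
Split into bytes (most-significant first): 12 57 E8.
Big-endian stores the most-significant byte at the lowest address.
So the memory order matches the most-significant-first order: 12 57 E8.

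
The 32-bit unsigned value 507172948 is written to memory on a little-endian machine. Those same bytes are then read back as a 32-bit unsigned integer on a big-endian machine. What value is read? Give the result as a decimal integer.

1423456798

507172948 in 32-bit hexadecimal is 0x1E3AD854.
Stored little-endian, the bytes at ascending addresses are 54 D8 3A 1E.
Read back as big-endian, the last byte is least significant, giving 0x54D83A1E.
0x54D83A1E = 1423456798.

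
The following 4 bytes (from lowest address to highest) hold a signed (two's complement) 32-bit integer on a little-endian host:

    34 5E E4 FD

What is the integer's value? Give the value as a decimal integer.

In little-endian order the low byte comes first in memory.
Reassemble most-significant byte first: FD E4 5E 34 → 0xFDE45E34.
Top bit is set, so as a signed 32-bit value this is 0xFDE45E34 − 2^32 = -35365324.

-35365324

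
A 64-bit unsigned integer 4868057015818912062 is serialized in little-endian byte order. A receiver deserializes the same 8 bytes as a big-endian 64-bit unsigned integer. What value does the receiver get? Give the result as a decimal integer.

4467918645675200067

4868057015818912062 in 64-bit hexadecimal is 0x438ED010563C013E.
Stored little-endian, the bytes at ascending addresses are 3E 01 3C 56 10 D0 8E 43.
Read back as big-endian, the last byte is least significant, giving 0x3E013C5610D08E43.
0x3E013C5610D08E43 = 4467918645675200067.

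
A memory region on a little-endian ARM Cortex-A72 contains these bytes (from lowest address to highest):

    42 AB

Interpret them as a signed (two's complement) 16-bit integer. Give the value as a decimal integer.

Little-endian: lowest address holds the least-significant byte.
Reassemble most-significant byte first: AB 42 → 0xAB42.
Top bit is set, so as a signed 16-bit value this is 0xAB42 − 2^16 = -21694.

-21694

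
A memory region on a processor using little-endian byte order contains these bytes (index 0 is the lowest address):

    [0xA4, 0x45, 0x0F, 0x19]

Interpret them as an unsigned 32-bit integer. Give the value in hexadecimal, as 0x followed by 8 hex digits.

Little-endian: lowest address holds the least-significant byte.
Reassemble most-significant byte first: 19 0F 45 A4 → 0x190F45A4.

0x190F45A4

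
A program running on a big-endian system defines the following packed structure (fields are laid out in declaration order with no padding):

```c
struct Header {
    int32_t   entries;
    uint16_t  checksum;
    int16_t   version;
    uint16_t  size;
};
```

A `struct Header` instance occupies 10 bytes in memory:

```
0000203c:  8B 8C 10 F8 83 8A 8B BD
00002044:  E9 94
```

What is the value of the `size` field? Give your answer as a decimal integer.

59796

`size` follows `entries` (4 B), `checksum` (2 B), `version` (2 B), so it starts at offset 4 + 2 + 2 = 8 and occupies 2 bytes.
Bytes at offsets 8..9: E9 94.
Big-endian: lowest address holds the most-significant byte.
The bytes are already most-significant first: 0xE994.
0xE994 = 59796.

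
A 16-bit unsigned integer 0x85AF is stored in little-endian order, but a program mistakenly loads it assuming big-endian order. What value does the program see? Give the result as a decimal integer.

44933

Stored little-endian, the bytes at ascending addresses are AF 85.
Read back as big-endian, the last byte is least significant, giving 0xAF85.
0xAF85 = 44933.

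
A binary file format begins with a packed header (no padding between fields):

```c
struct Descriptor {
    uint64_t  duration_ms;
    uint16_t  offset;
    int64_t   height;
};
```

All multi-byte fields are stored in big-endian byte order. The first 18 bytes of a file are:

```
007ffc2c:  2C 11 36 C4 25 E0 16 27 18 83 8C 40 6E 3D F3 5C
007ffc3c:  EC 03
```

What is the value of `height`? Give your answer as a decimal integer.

`height` follows `duration_ms` (8 B), `offset` (2 B), so it starts at offset 8 + 2 = 10 and occupies 8 bytes.
Bytes at offsets 10..17: 8C 40 6E 3D F3 5C EC 03.
Big-endian: lowest address holds the most-significant byte.
The bytes are already most-significant first: 0x8C406E3DF35CEC03.
Top bit is set, so as a signed 64-bit value this is 0x8C406E3DF35CEC03 − 2^64 = -8340545297535144957.

-8340545297535144957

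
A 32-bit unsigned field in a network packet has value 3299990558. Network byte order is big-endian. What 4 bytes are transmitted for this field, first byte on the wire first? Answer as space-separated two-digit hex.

C4 B1 DC 1E

3299990558 in hexadecimal, padded to 32 bits, is 0xC4B1DC1E.
Split into bytes (most-significant first): C4 B1 DC 1E.
Big-endian: lowest address holds the most-significant byte.
So the memory order matches the most-significant-first order: C4 B1 DC 1E.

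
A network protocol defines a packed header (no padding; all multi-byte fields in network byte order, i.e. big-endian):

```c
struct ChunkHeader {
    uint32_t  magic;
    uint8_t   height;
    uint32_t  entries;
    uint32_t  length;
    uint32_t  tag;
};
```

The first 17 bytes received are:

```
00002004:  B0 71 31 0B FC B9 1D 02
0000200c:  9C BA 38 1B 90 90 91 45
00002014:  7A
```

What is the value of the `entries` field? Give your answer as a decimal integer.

3105686172

`entries` follows `magic` (4 B), `height` (1 B), so it starts at offset 4 + 1 = 5 and occupies 4 bytes.
Bytes at offsets 5..8: B9 1D 02 9C.
Big-endian: lowest address holds the most-significant byte.
The bytes are already most-significant first: 0xB91D029C.
0xB91D029C = 3105686172.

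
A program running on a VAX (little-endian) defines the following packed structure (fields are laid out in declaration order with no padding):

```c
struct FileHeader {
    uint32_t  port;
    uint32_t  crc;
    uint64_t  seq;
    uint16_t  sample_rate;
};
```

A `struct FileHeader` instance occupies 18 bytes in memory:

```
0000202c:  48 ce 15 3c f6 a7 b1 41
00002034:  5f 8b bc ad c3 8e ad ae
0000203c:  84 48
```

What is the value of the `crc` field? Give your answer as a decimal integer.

1102161910

`crc` follows `port` (4 bytes), so it starts at byte offset 4 and occupies 4 bytes.
Bytes at offsets 4..7: F6 A7 B1 41.
Little-endian stores the least-significant byte at the lowest address.
Reassemble most-significant byte first: 41 B1 A7 F6 → 0x41B1A7F6.
0x41B1A7F6 = 1102161910.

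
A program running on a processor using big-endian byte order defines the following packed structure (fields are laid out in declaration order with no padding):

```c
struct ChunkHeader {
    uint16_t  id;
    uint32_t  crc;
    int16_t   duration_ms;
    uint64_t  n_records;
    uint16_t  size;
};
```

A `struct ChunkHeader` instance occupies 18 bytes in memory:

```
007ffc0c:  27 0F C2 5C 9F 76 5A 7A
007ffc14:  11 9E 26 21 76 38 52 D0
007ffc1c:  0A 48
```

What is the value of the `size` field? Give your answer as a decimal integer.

`size` follows `id` (2 B), `crc` (4 B), `duration_ms` (2 B), `n_records` (8 B), so it starts at offset 2 + 4 + 2 + 8 = 16 and occupies 2 bytes.
Bytes at offsets 16..17: 0A 48.
In big-endian order the high byte comes first in memory.
The bytes are already most-significant first: 0x0A48.
0x0A48 = 2632.

2632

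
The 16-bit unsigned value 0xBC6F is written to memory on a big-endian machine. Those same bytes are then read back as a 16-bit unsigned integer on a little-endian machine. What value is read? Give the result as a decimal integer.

Stored big-endian, the bytes at ascending addresses are BC 6F.
Read back as little-endian, the first byte is least significant, giving 0x6FBC.
0x6FBC = 28604.

28604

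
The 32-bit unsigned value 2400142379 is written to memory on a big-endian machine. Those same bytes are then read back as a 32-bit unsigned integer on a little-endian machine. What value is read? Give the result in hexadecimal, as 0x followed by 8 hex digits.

0x2B440F8F

2400142379 in 32-bit hexadecimal is 0x8F0F442B.
Stored big-endian, the bytes at ascending addresses are 8F 0F 44 2B.
Read back as little-endian, the first byte is least significant, giving 0x2B440F8F.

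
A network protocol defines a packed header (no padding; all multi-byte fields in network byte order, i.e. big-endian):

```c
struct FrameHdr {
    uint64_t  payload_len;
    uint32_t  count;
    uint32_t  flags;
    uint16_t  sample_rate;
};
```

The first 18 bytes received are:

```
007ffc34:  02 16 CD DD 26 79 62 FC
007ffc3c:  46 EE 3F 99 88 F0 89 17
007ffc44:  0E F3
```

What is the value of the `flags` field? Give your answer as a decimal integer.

2297465111

`flags` follows `payload_len` (8 B), `count` (4 B), so it starts at offset 8 + 4 = 12 and occupies 4 bytes.
Bytes at offsets 12..15: 88 F0 89 17.
Big-endian: lowest address holds the most-significant byte.
The bytes are already most-significant first: 0x88F08917.
0x88F08917 = 2297465111.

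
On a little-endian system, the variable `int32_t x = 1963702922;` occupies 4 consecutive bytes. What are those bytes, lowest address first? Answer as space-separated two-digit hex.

1963702922 in hexadecimal, padded to 32 bits, is 0x750BBA8A.
Split into bytes (most-significant first): 75 0B BA 8A.
Little-endian stores the least-significant byte at the lowest address.
So at ascending addresses the bytes are 8A BA 0B 75.

8A BA 0B 75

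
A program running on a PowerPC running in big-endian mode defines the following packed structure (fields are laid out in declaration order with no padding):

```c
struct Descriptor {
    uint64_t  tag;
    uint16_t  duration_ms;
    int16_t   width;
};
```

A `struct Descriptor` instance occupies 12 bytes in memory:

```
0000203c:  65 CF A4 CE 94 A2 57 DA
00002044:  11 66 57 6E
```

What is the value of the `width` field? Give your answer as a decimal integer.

22382

`width` follows `tag` (8 B), `duration_ms` (2 B), so it starts at offset 8 + 2 = 10 and occupies 2 bytes.
Bytes at offsets 10..11: 57 6E.
In big-endian order the high byte comes first in memory.
The bytes are already most-significant first: 0x576E.
0x576E = 22382.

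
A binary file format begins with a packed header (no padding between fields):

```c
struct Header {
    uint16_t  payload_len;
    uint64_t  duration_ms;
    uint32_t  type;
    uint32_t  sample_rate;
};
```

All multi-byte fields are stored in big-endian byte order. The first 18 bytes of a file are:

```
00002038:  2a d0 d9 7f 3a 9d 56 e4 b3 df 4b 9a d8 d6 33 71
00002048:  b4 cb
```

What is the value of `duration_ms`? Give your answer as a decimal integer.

`duration_ms` follows `payload_len` (2 bytes), so it starts at byte offset 2 and occupies 8 bytes.
Bytes at offsets 2..9: D9 7F 3A 9D 56 E4 B3 DF.
Big-endian stores the most-significant byte at the lowest address.
The bytes are already most-significant first: 0xD97F3A9D56E4B3DF.
0xD97F3A9D56E4B3DF = 15672309675714720735.

15672309675714720735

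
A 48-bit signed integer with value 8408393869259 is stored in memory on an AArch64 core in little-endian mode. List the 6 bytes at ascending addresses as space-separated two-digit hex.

CB 67 54 BB A5 07

8408393869259 in hexadecimal, padded to 48 bits, is 0x07A5BB5467CB.
Split into bytes (most-significant first): 07 A5 BB 54 67 CB.
Little-endian stores the least-significant byte at the lowest address.
So at ascending addresses the bytes are CB 67 54 BB A5 07.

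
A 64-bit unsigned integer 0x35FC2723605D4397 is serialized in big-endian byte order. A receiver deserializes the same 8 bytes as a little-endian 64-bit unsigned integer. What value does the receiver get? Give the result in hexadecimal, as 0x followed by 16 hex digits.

0x97435D602327FC35

Stored big-endian, the bytes at ascending addresses are 35 FC 27 23 60 5D 43 97.
Read back as little-endian, the first byte is least significant, giving 0x97435D602327FC35.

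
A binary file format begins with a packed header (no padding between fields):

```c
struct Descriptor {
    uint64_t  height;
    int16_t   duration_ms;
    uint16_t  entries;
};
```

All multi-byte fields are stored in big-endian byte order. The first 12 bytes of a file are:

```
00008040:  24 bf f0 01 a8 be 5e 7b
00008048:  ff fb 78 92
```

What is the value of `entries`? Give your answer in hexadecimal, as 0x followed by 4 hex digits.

`entries` follows `height` (8 B), `duration_ms` (2 B), so it starts at offset 8 + 2 = 10 and occupies 2 bytes.
Bytes at offsets 10..11: 78 92.
In big-endian order the high byte comes first in memory.
The bytes are already most-significant first: 0x7892.

0x7892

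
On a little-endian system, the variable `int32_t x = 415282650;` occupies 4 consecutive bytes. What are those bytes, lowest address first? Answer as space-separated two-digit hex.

DA B5 C0 18

415282650 in hexadecimal, padded to 32 bits, is 0x18C0B5DA.
Split into bytes (most-significant first): 18 C0 B5 DA.
Little-endian: lowest address holds the least-significant byte.
So at ascending addresses the bytes are DA B5 C0 18.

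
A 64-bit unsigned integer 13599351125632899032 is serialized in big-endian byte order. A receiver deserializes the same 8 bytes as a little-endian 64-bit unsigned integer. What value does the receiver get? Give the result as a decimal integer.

15588973559645059772

13599351125632899032 in 64-bit hexadecimal is 0xBCBA99CBDB2857D8.
Stored big-endian, the bytes at ascending addresses are BC BA 99 CB DB 28 57 D8.
Read back as little-endian, the first byte is least significant, giving 0xD85728DBCB99BABC.
0xD85728DBCB99BABC = 15588973559645059772.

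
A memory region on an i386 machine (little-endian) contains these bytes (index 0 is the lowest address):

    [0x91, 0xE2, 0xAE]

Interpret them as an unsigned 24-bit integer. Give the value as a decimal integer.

11461265

Little-endian stores the least-significant byte at the lowest address.
Reassemble most-significant byte first: AE E2 91 → 0xAEE291.
0xAEE291 = 11461265.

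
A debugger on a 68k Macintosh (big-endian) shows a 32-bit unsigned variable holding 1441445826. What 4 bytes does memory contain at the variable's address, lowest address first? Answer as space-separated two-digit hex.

1441445826 in hexadecimal, padded to 32 bits, is 0x55EAB7C2.
Split into bytes (most-significant first): 55 EA B7 C2.
Big-endian stores the most-significant byte at the lowest address.
So the memory order matches the most-significant-first order: 55 EA B7 C2.

55 EA B7 C2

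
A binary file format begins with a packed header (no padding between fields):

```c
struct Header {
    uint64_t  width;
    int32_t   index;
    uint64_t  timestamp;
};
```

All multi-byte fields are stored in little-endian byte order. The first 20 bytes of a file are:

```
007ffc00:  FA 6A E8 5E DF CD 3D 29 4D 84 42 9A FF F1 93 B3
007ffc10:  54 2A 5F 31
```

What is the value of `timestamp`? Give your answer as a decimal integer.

3557608773924418047

`timestamp` follows `width` (8 B), `index` (4 B), so it starts at offset 8 + 4 = 12 and occupies 8 bytes.
Bytes at offsets 12..19: FF F1 93 B3 54 2A 5F 31.
Little-endian stores the least-significant byte at the lowest address.
Reassemble most-significant byte first: 31 5F 2A 54 B3 93 F1 FF → 0x315F2A54B393F1FF.
0x315F2A54B393F1FF = 3557608773924418047.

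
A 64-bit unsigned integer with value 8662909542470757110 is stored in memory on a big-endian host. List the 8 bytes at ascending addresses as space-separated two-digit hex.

78 38 D6 54 B0 4F AA F6

8662909542470757110 in hexadecimal, padded to 64 bits, is 0x7838D654B04FAAF6.
Split into bytes (most-significant first): 78 38 D6 54 B0 4F AA F6.
Big-endian stores the most-significant byte at the lowest address.
So the memory order matches the most-significant-first order: 78 38 D6 54 B0 4F AA F6.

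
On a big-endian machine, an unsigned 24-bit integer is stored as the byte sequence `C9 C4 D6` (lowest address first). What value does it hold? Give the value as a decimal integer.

Big-endian stores the most-significant byte at the lowest address.
The bytes are already most-significant first: 0xC9C4D6.
0xC9C4D6 = 13223126.

13223126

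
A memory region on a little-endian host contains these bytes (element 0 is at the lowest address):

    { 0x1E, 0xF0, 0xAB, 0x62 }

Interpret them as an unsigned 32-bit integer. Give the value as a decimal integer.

Little-endian: lowest address holds the least-significant byte.
Reassemble most-significant byte first: 62 AB F0 1E → 0x62ABF01E.
0x62ABF01E = 1655435294.

1655435294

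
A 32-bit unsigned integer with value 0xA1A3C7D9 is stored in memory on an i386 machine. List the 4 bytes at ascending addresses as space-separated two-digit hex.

D9 C7 A3 A1

Split into bytes (most-significant first): A1 A3 C7 D9.
Little-endian stores the least-significant byte at the lowest address.
So at ascending addresses the bytes are D9 C7 A3 A1.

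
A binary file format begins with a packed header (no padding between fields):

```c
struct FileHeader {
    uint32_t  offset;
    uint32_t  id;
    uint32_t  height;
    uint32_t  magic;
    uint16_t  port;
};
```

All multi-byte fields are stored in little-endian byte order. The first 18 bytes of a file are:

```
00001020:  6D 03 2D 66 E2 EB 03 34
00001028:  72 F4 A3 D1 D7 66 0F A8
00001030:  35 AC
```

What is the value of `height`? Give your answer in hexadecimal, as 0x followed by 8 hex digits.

0xD1A3F472

`height` follows `offset` (4 B), `id` (4 B), so it starts at offset 4 + 4 = 8 and occupies 4 bytes.
Bytes at offsets 8..11: 72 F4 A3 D1.
In little-endian order the low byte comes first in memory.
Reassemble most-significant byte first: D1 A3 F4 72 → 0xD1A3F472.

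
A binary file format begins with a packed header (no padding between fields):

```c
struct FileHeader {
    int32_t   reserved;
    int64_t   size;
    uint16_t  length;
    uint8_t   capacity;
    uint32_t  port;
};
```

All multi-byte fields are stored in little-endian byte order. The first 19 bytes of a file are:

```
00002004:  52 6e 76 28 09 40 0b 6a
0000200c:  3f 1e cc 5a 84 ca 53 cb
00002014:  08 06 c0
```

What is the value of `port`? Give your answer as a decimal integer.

`port` follows `reserved` (4 B), `size` (8 B), `length` (2 B), `capacity` (1 B), so it starts at offset 4 + 8 + 2 + 1 = 15 and occupies 4 bytes.
Bytes at offsets 15..18: CB 08 06 C0.
Little-endian: lowest address holds the least-significant byte.
Reassemble most-significant byte first: C0 06 08 CB → 0xC00608CB.
0xC00608CB = 3221620939.

3221620939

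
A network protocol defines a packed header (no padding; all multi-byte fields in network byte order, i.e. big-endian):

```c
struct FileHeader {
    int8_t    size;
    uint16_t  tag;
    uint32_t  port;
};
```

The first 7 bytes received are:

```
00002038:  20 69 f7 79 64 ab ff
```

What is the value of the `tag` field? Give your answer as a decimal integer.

27127

`tag` follows `size` (1 byte), so it starts at byte offset 1 and occupies 2 bytes.
Bytes at offsets 1..2: 69 F7.
In big-endian order the high byte comes first in memory.
The bytes are already most-significant first: 0x69F7.
0x69F7 = 27127.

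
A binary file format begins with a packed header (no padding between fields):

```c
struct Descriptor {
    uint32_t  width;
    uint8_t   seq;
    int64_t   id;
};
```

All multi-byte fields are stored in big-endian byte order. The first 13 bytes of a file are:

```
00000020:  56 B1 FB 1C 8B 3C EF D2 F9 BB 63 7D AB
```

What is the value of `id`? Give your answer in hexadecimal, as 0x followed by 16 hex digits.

0x3CEFD2F9BB637DAB

`id` follows `width` (4 B), `seq` (1 B), so it starts at offset 4 + 1 = 5 and occupies 8 bytes.
Bytes at offsets 5..12: 3C EF D2 F9 BB 63 7D AB.
Big-endian: lowest address holds the most-significant byte.
The bytes are already most-significant first: 0x3CEFD2F9BB637DAB.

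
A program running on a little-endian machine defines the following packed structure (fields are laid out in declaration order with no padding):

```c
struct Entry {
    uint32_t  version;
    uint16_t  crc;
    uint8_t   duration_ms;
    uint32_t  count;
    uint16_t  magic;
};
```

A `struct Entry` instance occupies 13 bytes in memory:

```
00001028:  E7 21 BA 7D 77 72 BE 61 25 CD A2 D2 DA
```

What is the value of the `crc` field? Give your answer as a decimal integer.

29303

`crc` follows `version` (4 bytes), so it starts at byte offset 4 and occupies 2 bytes.
Bytes at offsets 4..5: 77 72.
Little-endian: lowest address holds the least-significant byte.
Reassemble most-significant byte first: 72 77 → 0x7277.
0x7277 = 29303.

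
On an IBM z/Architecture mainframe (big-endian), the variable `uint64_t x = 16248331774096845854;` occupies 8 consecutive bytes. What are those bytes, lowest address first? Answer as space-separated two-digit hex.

16248331774096845854 in hexadecimal, padded to 64 bits, is 0xE17DABA943BC2C1E.
Split into bytes (most-significant first): E1 7D AB A9 43 BC 2C 1E.
Big-endian stores the most-significant byte at the lowest address.
So the memory order matches the most-significant-first order: E1 7D AB A9 43 BC 2C 1E.

E1 7D AB A9 43 BC 2C 1E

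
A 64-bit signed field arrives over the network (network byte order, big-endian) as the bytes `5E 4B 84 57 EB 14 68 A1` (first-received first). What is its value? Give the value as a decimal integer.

6794669975959529633

Big-endian stores the most-significant byte at the lowest address.
The bytes are already most-significant first: 0x5E4B8457EB1468A1.
0x5E4B8457EB1468A1 = 6794669975959529633.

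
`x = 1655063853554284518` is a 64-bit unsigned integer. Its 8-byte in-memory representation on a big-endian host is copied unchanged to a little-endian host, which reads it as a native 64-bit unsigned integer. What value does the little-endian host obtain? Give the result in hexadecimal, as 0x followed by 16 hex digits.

1655063853554284518 in 64-bit hexadecimal is 0x16F7F7CE4FB137E6.
Stored big-endian, the bytes at ascending addresses are 16 F7 F7 CE 4F B1 37 E6.
Read back as little-endian, the first byte is least significant, giving 0xE637B14FCEF7F716.

0xE637B14FCEF7F716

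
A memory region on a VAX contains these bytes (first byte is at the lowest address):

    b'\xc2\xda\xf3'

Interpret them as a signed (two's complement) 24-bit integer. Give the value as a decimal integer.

In little-endian order the low byte comes first in memory.
Reassemble most-significant byte first: F3 DA C2 → 0xF3DAC2.
Top bit is set, so as a signed 24-bit value this is 0xF3DAC2 − 2^24 = -795966.

-795966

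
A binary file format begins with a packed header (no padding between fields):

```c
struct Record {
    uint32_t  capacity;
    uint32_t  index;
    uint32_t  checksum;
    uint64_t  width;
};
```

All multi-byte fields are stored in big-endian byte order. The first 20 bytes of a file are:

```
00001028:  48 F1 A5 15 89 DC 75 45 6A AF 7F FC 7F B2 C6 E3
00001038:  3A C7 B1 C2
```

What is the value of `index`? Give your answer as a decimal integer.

`index` follows `capacity` (4 bytes), so it starts at byte offset 4 and occupies 4 bytes.
Bytes at offsets 4..7: 89 DC 75 45.
Big-endian stores the most-significant byte at the lowest address.
The bytes are already most-significant first: 0x89DC7545.
0x89DC7545 = 2312926533.

2312926533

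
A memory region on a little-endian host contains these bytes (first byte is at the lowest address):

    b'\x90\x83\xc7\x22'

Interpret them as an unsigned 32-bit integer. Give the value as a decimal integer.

In little-endian order the low byte comes first in memory.
Reassemble most-significant byte first: 22 C7 83 90 → 0x22C78390.
0x22C78390 = 583500688.

583500688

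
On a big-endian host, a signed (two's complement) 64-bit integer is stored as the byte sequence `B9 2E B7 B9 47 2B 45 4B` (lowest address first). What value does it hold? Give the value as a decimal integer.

-5102939321373342389

Big-endian stores the most-significant byte at the lowest address.
The bytes are already most-significant first: 0xB92EB7B9472B454B.
Top bit is set, so as a signed 64-bit value this is 0xB92EB7B9472B454B − 2^64 = -5102939321373342389.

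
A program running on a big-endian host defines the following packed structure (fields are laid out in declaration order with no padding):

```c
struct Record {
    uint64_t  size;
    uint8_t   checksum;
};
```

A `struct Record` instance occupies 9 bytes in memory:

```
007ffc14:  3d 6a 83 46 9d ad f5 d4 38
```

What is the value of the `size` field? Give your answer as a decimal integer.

4425493923161306580

`size` is the first field, at byte offset 0, occupying 8 bytes.
Bytes at offsets 0..7: 3D 6A 83 46 9D AD F5 D4.
Big-endian stores the most-significant byte at the lowest address.
The bytes are already most-significant first: 0x3D6A83469DADF5D4.
0x3D6A83469DADF5D4 = 4425493923161306580.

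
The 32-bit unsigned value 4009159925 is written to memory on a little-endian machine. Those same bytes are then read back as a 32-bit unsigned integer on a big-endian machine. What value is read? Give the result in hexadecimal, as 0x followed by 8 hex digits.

4009159925 in 32-bit hexadecimal is 0xEEF6ECF5.
Stored little-endian, the bytes at ascending addresses are F5 EC F6 EE.
Read back as big-endian, the last byte is least significant, giving 0xF5ECF6EE.

0xF5ECF6EE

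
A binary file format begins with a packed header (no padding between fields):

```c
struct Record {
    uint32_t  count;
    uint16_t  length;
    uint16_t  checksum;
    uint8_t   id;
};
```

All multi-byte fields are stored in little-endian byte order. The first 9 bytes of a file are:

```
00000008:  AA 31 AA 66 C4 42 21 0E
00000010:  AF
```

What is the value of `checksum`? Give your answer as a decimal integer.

3617

`checksum` follows `count` (4 B), `length` (2 B), so it starts at offset 4 + 2 = 6 and occupies 2 bytes.
Bytes at offsets 6..7: 21 0E.
Little-endian stores the least-significant byte at the lowest address.
Reassemble most-significant byte first: 0E 21 → 0x0E21.
0x0E21 = 3617.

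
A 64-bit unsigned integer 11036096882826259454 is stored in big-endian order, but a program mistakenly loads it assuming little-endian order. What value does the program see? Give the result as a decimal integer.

18350945445105576089

11036096882826259454 in 64-bit hexadecimal is 0x992817A4A7A7ABFE.
Stored big-endian, the bytes at ascending addresses are 99 28 17 A4 A7 A7 AB FE.
Read back as little-endian, the first byte is least significant, giving 0xFEABA7A7A4172899.
0xFEABA7A7A4172899 = 18350945445105576089.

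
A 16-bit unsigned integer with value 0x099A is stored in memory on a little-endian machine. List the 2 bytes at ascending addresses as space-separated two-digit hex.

9A 09

Split into bytes (most-significant first): 09 9A.
Little-endian stores the least-significant byte at the lowest address.
So at ascending addresses the bytes are 9A 09.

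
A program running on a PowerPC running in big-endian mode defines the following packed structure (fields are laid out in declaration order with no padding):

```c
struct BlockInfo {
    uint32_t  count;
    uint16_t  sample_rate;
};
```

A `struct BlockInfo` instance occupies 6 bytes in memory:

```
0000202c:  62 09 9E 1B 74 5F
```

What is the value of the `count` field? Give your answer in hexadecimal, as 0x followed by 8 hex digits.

0x62099E1B

`count` is the first field, at byte offset 0, occupying 4 bytes.
Bytes at offsets 0..3: 62 09 9E 1B.
Big-endian: lowest address holds the most-significant byte.
The bytes are already most-significant first: 0x62099E1B.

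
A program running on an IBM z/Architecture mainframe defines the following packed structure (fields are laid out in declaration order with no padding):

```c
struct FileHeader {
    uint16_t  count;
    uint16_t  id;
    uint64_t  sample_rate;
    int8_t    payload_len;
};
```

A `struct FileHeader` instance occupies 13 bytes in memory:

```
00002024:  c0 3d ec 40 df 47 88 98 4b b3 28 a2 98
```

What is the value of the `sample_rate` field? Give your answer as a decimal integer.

16088978381490825378

`sample_rate` follows `count` (2 B), `id` (2 B), so it starts at offset 2 + 2 = 4 and occupies 8 bytes.
Bytes at offsets 4..11: DF 47 88 98 4B B3 28 A2.
In big-endian order the high byte comes first in memory.
The bytes are already most-significant first: 0xDF4788984BB328A2.
0xDF4788984BB328A2 = 16088978381490825378.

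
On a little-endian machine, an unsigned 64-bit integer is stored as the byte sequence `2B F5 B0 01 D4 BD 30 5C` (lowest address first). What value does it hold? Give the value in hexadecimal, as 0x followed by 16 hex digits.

In little-endian order the low byte comes first in memory.
Reassemble most-significant byte first: 5C 30 BD D4 01 B0 F5 2B → 0x5C30BDD401B0F52B.

0x5C30BDD401B0F52B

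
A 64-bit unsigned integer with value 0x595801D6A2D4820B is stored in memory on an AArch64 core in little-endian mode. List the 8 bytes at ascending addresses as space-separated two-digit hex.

Split into bytes (most-significant first): 59 58 01 D6 A2 D4 82 0B.
In little-endian order the low byte comes first in memory.
So at ascending addresses the bytes are 0B 82 D4 A2 D6 01 58 59.

0B 82 D4 A2 D6 01 58 59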